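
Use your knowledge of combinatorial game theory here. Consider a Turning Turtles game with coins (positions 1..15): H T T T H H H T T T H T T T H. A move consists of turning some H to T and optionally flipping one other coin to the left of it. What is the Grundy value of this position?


Coins: H T T T H H H T T T H T T T H
Key fact: a single head at position k behaves exactly like a Nim heap of size k (turning it to T and optionally flipping a coin at j < k corresponds to moving the heap from k to j, or to 0), and heads combine as a disjunctive sum (two heads at the same place would cancel, matching j XOR j = 0). So the Nim-value is the XOR of the 1-indexed positions of the heads.
Face-up positions (1-indexed): [1, 5, 6, 7, 11, 15]
XOR 0 with 1: 0 XOR 1 = 1
XOR 1 with 5: 1 XOR 5 = 4
XOR 4 with 6: 4 XOR 6 = 2
XOR 2 with 7: 2 XOR 7 = 5
XOR 5 with 11: 5 XOR 11 = 14
XOR 14 with 15: 14 XOR 15 = 1
Nim-value = 1

1


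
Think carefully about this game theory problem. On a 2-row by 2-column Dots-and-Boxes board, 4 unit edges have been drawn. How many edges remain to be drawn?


Grid: 2 x 2 boxes, i.e. 3 rows and 3 columns of dots.
Horizontal edges: (rows + 1) * cols = 3 * 2 = 6
Vertical edges: rows * (cols + 1) = 2 * 3 = 6
Total edges: 6 + 6 = 12
Edges drawn: 4
Remaining: 12 - 4 = 8

8


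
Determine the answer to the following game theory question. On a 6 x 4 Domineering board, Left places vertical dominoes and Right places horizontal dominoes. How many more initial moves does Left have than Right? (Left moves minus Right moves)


Board is 6 x 4 (rows x cols).
Left (vertical) placements: (rows-1) * cols = 5 * 4 = 20
Right (horizontal) placements: rows * (cols-1) = 6 * 3 = 18
Advantage = Left - Right = 20 - 18 = 2

2


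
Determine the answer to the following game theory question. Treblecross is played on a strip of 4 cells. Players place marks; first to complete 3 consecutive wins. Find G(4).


Treblecross: place X on empty cells; 3-in-a-row wins.
Playing within two cells of an existing X lets the opponent win at once, so sensible play treats the cells i-2..i+2 around each X as dead. The player left with no safe cell loses, so this is a normal-play take-away game on strips of safe cells.
Placing X at cell i (0-indexed) of a strip of k safe cells leaves independent strips of sizes max(0, i-2) and max(0, k-i-3). Hence G(k) = mex{ G(max(0,i-2)) XOR G(max(0,k-i-3)) : 0 <= i < k }, with G(0) = 0.
G(1): splits (0,0):0^0=0 -> mex({0}) = 1
G(2): splits (0,0):0^0=0 -> mex({0}) = 1
G(3): splits (0,0):0^0=0 -> mex({0}) = 1
G(4): splits (0,1):0^1=1 (0,0):0^0=0 -> mex({0, 1}) = 2
Therefore G(4) = 2.

2


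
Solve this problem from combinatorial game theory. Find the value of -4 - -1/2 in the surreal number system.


x = -4, y = -1/2
Converting to common denominator: 2
x = -8/2, y = -1/2
x - y = -4 - -1/2 = -7/2

-7/2


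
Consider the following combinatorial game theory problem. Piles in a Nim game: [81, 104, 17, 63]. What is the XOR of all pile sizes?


We need the XOR (exclusive or) of all pile sizes.
After XOR-ing pile 1 (size 81): 0 XOR 81 = 81
After XOR-ing pile 2 (size 104): 81 XOR 104 = 57
After XOR-ing pile 3 (size 17): 57 XOR 17 = 40
After XOR-ing pile 4 (size 63): 40 XOR 63 = 23
The Nim-value of this position is 23.

23


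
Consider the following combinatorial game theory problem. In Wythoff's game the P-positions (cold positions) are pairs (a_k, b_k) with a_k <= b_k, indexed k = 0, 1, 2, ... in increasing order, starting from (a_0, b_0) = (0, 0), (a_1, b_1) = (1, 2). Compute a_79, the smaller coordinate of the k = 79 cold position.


By Wythoff's theorem, a_k = floor(k * phi) and b_k = floor(k * phi^2) = a_k + k, where phi = (1 + sqrt(5))/2 is the golden ratio.
phi = (1 + sqrt(5))/2 = 1.618034
k = 79
k * phi = 79 * 1.618034 = 127.824685
a_79 = floor(k * phi) = 127

127


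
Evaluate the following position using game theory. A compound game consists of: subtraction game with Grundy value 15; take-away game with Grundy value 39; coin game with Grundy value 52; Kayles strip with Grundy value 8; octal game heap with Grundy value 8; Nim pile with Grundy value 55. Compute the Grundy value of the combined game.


By the Sprague-Grundy theorem, the Grundy value of a sum of games is the XOR of individual Grundy values.
subtraction game: Grundy value = 15. Running XOR: 0 XOR 15 = 15
take-away game: Grundy value = 39. Running XOR: 15 XOR 39 = 40
coin game: Grundy value = 52. Running XOR: 40 XOR 52 = 28
Kayles strip: Grundy value = 8. Running XOR: 28 XOR 8 = 20
octal game heap: Grundy value = 8. Running XOR: 20 XOR 8 = 28
Nim pile: Grundy value = 55. Running XOR: 28 XOR 55 = 43
The combined Grundy value is 43.

43


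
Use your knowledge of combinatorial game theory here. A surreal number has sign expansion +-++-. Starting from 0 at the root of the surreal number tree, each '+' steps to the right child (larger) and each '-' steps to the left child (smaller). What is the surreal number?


Sign expansion: +-++-
Rule: track bounds (lo, hi), initially (-inf, +inf). On '+', the current value becomes lo and we move to the simplest number in (value, hi): value + 1 if hi = +inf, otherwise the midpoint (value + hi)/2. On '-', the current value becomes hi and we move to value - 1 if lo = -inf, otherwise the midpoint (lo + value)/2.
Start at 0.
Step 1: sign = +, move right. Bounds: (0, +inf). Value = 1
Step 2: sign = -, move left. Bounds: (0, 1). Value = 1/2
Step 3: sign = +, move right. Bounds: (1/2, 1). Value = 3/4
Step 4: sign = +, move right. Bounds: (3/4, 1). Value = 7/8
Step 5: sign = -, move left. Bounds: (3/4, 7/8). Value = 13/16
The surreal number with sign expansion +-++- is 13/16.

13/16


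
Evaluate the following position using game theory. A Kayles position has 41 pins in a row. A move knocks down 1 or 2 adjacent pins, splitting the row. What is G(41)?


Kayles: a move removes 1 or 2 adjacent pins from a contiguous row.
Removing pins from a row of k leaves two independent rows (a, b) with a + b = k - 1 (one pin) or a + b = k - 2 (two pins); an end removal gives a = 0.
By Sprague-Grundy, G(k) = mex{ G(a) XOR G(b) } over all these splits. G(0) = 0.
G(1): splits (0,0):0^0=0 -> mex({0}) = 1
G(2): splits (0,1):0^1=1 (0,0):0^0=0 -> mex({0, 1}) = 2
G(3): splits (0,2):0^2=2 (1,1):1^1=0 (0,1):0^1=1 -> mex({0, 1, 2}) = 3
G(4): splits (0,3):0^3=3 (1,2):1^2=3 (0,2):0^2=2 (1,1):1^1=0 -> mex({0, 2, 3}) = 1
G(5): splits (0,4):0^1=1 (1,3):1^3=2 (2,2):2^2=0 (0,3):0^3=3 (1,2):1^2=3 -> mex({0, 1, 2, 3}) = 4
G(6) = mex({0, 1, 2, 4}) = 3
G(7) = mex({0, 1, 3, 4, 5}) = 2
G(8) = mex({0, 2, 3, 5, 6}) = 1
G(9) = mex({0, 1, 2, 3, 6, 7}) = 4
G(10) = mex({0, 1, 3, 4, 5, 7}) = 2
G(11) = mex({0, 1, 2, 3, 4, 5}) = 6
G(12) = mex({0, 1, 2, 3, 5, 6, 7}) = 4
G(13) = mex({0, 2, 3, 4, 6, 7}) = 1
G(14) = mex({0, 1, 4, 5, 6, 7}) = 2
G(15) = mex({0, 1, 2, 3, 4, 5, 6}) = 7
G(16) = mex({0, 2, 3, 5, 6, 7}) = 1
G(17) = mex({0, 1, 2, 3, 5, 6, 7}) = 4
G(18) = mex({0, 1, 2, 4, 5, 6}) = 3
G(19) = mex({0, 1, 3, 4, 5, 7}) = 2
G(20) = mex({0, 2, 3, 4, 5, 6, 7}) = 1
G(21) = mex({0, 1, 2, 3, 5, 6, 7}) = 4
G(22) = mex({0, 1, 2, 3, 4, 5, 7}) = 6
G(23) = mex({0, 1, 2, 3, 4, 5, 6}) = 7
G(24) = mex({0, 1, 2, 3, 5, 6, 7}) = 4
G(25) = mex({0, 2, 3, 4, 6, 7}) = 1
G(26) = mex({0, 1, 3, 4, 5, 6, 7}) = 2
G(27) = mex({0, 1, 2, 3, 4, 5, 6, 7}) = 8
G(28) = mex({0, 1, 2, 3, 4, 6, 7, 8}) = 5
G(29) = mex({0, 1, 2, 3, 5, 6, 7, 8, 9}) = 4
G(30) = mex({0, 1, 2, 3, 4, 5, 6, 9, 10}) = 7
G(31) = mex({0, 1, 3, 4, 5, 7, 10, 11}) = 2
G(32) = mex({0, 2, 3, 4, 5, 6, 7, 9, 11}) = 1
G(33) = mex({0, 1, 2, 3, 4, 5, 6, 7, 9, 12}) = 8
G(34) = mex({0, 1, 2, 3, 4, 5, 7, 8, 11, 12}) = 6
G(35) = mex({0, 1, 2, 3, 4, 5, 6, 8, 9, 10, 11}) = 7
G(36) = mex({0, 1, 2, 3, 5, 6, 7, 9, 10}) = 4
G(37) = mex({0, 2, 3, 4, 6, 7, 9, 10, 11, 12}) = 1
G(38) = mex({0, 1, 3, 4, 5, 6, 7, 9, 10, 11, 12}) = 2
G(39) = mex({0, 1, 2, 4, 5, 6, 7, 9, 10, 12, 14}) = 3
G(40) = mex({0, 2, 3, 4, 6, 7, 11, 12, 14}) = 1
G(41) = mex({0, 1, 2, 3, 5, 6, 7, 9, 10, 11, 12}) = 4
Therefore G(41) = 4.

4


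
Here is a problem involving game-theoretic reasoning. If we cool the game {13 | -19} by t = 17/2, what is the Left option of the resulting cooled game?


Original game: {13 | -19} (a switch {a | b} with a > b).
Cooling by t (for t below the temperature (a - b)/2 = 16) taxes each move by t: {a | b} cooled by t is {a - t | b + t}.
Cooling amount: t = 17/2
Cooled Left option: 13 - 17/2 = 9/2
Cooled Right option: -19 + 17/2 = -21/2
Cooled game: {9/2 | -21/2}
Left option = 9/2

9/2


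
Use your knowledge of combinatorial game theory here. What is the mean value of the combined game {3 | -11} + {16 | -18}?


G1 = {3 | -11}, G2 = {16 | -18}
Each is a switch {a | b} with numbers a > b; its mean value is (a + b)/2, and mean value is additive over game sums: m(G1 + G2) = m(G1) + m(G2).
Mean of G1 = (3 + (-11))/2 = -8/2 = -4
Mean of G2 = (16 + (-18))/2 = -2/2 = -1
Mean of G1 + G2 = -4 + -1 = -5

-5


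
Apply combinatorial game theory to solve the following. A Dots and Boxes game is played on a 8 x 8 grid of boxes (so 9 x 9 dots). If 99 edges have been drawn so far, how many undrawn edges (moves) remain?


Grid: 8 x 8 boxes, i.e. 9 rows and 9 columns of dots.
Horizontal edges: (rows + 1) * cols = 9 * 8 = 72
Vertical edges: rows * (cols + 1) = 8 * 9 = 72
Total edges: 72 + 72 = 144
Edges drawn: 99
Remaining: 144 - 99 = 45

45


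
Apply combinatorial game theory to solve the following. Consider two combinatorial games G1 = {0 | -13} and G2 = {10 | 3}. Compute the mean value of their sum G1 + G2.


G1 = {0 | -13}, G2 = {10 | 3}
Each is a switch {a | b} with numbers a > b; its mean value is (a + b)/2, and mean value is additive over game sums: m(G1 + G2) = m(G1) + m(G2).
Mean of G1 = (0 + (-13))/2 = -13/2 = -13/2
Mean of G2 = (10 + (3))/2 = 13/2 = 13/2
Mean of G1 + G2 = -13/2 + 13/2 = 0

0


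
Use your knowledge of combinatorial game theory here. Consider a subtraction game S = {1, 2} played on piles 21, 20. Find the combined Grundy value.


Subtraction set: {1, 2}
For this subtraction set, G(n) = n mod 3 (period = max + 1 = 3).
Pile 1 (size 21): G(21) = 21 mod 3 = 0
Pile 2 (size 20): G(20) = 20 mod 3 = 2
Total Grundy value = XOR of all: 0 XOR 2 = 2

2


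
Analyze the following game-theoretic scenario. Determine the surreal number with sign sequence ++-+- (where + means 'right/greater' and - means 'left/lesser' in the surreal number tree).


Sign expansion: ++-+-
Rule: track bounds (lo, hi), initially (-inf, +inf). On '+', the current value becomes lo and we move to the simplest number in (value, hi): value + 1 if hi = +inf, otherwise the midpoint (value + hi)/2. On '-', the current value becomes hi and we move to value - 1 if lo = -inf, otherwise the midpoint (lo + value)/2.
Start at 0.
Step 1: sign = +, move right. Bounds: (0, +inf). Value = 1
Step 2: sign = +, move right. Bounds: (1, +inf). Value = 2
Step 3: sign = -, move left. Bounds: (1, 2). Value = 3/2
Step 4: sign = +, move right. Bounds: (3/2, 2). Value = 7/4
Step 5: sign = -, move left. Bounds: (3/2, 7/4). Value = 13/8
The surreal number with sign expansion ++-+- is 13/8.

13/8


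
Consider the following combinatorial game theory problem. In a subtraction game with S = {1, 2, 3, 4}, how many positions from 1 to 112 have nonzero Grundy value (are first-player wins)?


Subtraction set S = {1, 2, 3, 4}, so G(n) = n mod 5.
G(n) = 0 when n is a multiple of 5.
Multiples of 5 in [1, 112]: 22
N-positions (nonzero Grundy) = 112 - 22 = 90

90


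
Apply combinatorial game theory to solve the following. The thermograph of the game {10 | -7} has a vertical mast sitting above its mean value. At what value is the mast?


Game = {10 | -7}, a switch {a | b} with numbers a > b.
Its thermograph has left wall a - t and right wall b + t, which meet at t = (a - b)/2, where both equal (a + b)/2. So the mast (mean value) is at (a + b)/2.
Mean = (10 + (-7))/2 = 3/2 = 3/2

3/2


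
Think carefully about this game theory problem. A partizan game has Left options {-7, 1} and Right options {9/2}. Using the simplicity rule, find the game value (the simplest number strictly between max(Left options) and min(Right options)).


Left options: {-7, 1}, max = 1
Right options: {9/2}, min = 9/2
All options are numbers and max(Left) < min(Right), so by the simplicity theorem the value is the simplest (earliest-born) number strictly between 1 and 9/2.
Integers 2 through 4 all lie strictly between 1 and 9/2.
Among integers, the simplest (lowest birthday = smallest |n|; 0 is born on day 0, +-n on day n) is 2.
No non-integer in the interval can be simpler: if x is a non-integer in the interval, then floor(x) or ceil(x) also lies in the interval (the interval contains an integer), and both are proper prefixes of x's sign expansion, i.e. born earlier. So the game value is 2.
Game value = 2

2


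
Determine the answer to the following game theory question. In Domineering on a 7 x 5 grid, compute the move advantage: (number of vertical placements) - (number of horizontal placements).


Board is 7 x 5 (rows x cols).
Left (vertical) placements: (rows-1) * cols = 6 * 5 = 30
Right (horizontal) placements: rows * (cols-1) = 7 * 4 = 28
Advantage = Left - Right = 30 - 28 = 2

2


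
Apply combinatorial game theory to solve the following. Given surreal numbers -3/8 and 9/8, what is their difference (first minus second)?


x = -3/8, y = 9/8
Converting to common denominator: 8
x = -3/8, y = 9/8
x - y = -3/8 - 9/8 = -3/2

-3/2


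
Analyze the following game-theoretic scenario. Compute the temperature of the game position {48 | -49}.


The game is {48 | -49}, a switch {a | b} with numbers a > b.
Cooling {a | b} by t gives {a - t | b + t}, which stops being hot when a - t = b + t, i.e. at t = (a - b)/2. So the temperature of a switch is (a - b)/2.
Temperature = (Left option - Right option) / 2
= (48 - (-49)) / 2
= 97 / 2
= 97/2

97/2


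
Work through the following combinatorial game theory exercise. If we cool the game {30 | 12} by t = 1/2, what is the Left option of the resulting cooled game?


Original game: {30 | 12} (a switch {a | b} with a > b).
Cooling by t (for t below the temperature (a - b)/2 = 9) taxes each move by t: {a | b} cooled by t is {a - t | b + t}.
Cooling amount: t = 1/2
Cooled Left option: 30 - 1/2 = 59/2
Cooled Right option: 12 + 1/2 = 25/2
Cooled game: {59/2 | 25/2}
Left option = 59/2

59/2


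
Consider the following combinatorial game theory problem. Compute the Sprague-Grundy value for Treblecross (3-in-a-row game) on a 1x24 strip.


Treblecross: place X on empty cells; 3-in-a-row wins.
Playing within two cells of an existing X lets the opponent win at once, so sensible play treats the cells i-2..i+2 around each X as dead. The player left with no safe cell loses, so this is a normal-play take-away game on strips of safe cells.
Placing X at cell i (0-indexed) of a strip of k safe cells leaves independent strips of sizes max(0, i-2) and max(0, k-i-3). Hence G(k) = mex{ G(max(0,i-2)) XOR G(max(0,k-i-3)) : 0 <= i < k }, with G(0) = 0.
G(1): splits (0,0):0^0=0 -> mex({0}) = 1
G(2): splits (0,0):0^0=0 -> mex({0}) = 1
G(3): splits (0,0):0^0=0 -> mex({0}) = 1
G(4): splits (0,1):0^1=1 (0,0):0^0=0 -> mex({0, 1}) = 2
G(5): splits (0,2):0^1=1 (0,1):0^1=1 (0,0):0^0=0 -> mex({0, 1}) = 2
G(6) = mex({1}) = 0
G(7) = mex({0, 1, 2}) = 3
G(8) = mex({0, 1, 2}) = 3
G(9) = mex({0, 2}) = 1
G(10) = mex({0, 2, 3}) = 1
G(11) = mex({0, 3}) = 1
G(12) = mex({1, 3}) = 0
G(13) = mex({0, 1, 2, 3}) = 4
G(14) = mex({0, 1, 2}) = 3
G(15) = mex({0, 1, 2}) = 3
G(16) = mex({0, 1, 2, 4}) = 3
G(17) = mex({0, 1, 3, 4}) = 2
G(18) = mex({0, 1, 3, 4}) = 2
G(19) = mex({0, 1, 3, 5}) = 2
G(20) = mex({0, 1, 2, 3, 5}) = 4
G(21) = mex({0, 1, 2, 3, 5}) = 4
G(22) = mex({1, 2, 6}) = 0
G(23) = mex({0, 1, 2, 3, 4, 6}) = 5
G(24) = mex({0, 1, 2, 3, 4}) = 5
Therefore G(24) = 5.

5


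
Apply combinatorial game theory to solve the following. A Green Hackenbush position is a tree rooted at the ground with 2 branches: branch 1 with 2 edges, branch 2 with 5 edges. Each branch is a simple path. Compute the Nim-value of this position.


The tree has 2 branches from the ground vertex.
In Green Hackenbush, the Nim-value of a simple path of length k is k.
Branch 1: length 2, Nim-value = 2
Branch 2: length 5, Nim-value = 5
Total Nim-value = XOR of all branch values:
0 XOR 2 = 2
2 XOR 5 = 7
Nim-value of the tree = 7

7


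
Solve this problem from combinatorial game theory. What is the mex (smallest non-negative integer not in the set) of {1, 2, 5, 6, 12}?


Set = {1, 2, 5, 6, 12}
0 is NOT in the set. This is the mex.
mex = 0

0


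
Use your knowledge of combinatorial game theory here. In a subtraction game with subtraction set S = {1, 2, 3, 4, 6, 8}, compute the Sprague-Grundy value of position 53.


The subtraction set is S = {1, 2, 3, 4, 6, 8}.
G(k) = mex{ G(k - s) : s in S, s <= k }. We compute iteratively: G(0) = 0.
G(1) = mex({0}) = 1
G(2) = mex({0, 1}) = 2
G(3) = mex({0, 1, 2}) = 3
G(4) = mex({0, 1, 2, 3}) = 4
G(5) = mex({1, 2, 3, 4}) = 0
G(6) = mex({0, 2, 3, 4}) = 1
G(7) = mex({0, 1, 3, 4}) = 2
G(8) = mex({0, 1, 2, 4}) = 3
G(9) = mex({0, 1, 2, 3}) = 4
G(10) = mex({1, 2, 3, 4}) = 0
G(11) = mex({0, 2, 3, 4}) = 1
G(12) = mex({0, 1, 3, 4}) = 2
Observe that G(5)..G(12) = 0, 1, 2, 3, 4, 0, 1, 2 repeats G(0)..G(7) = 0, 1, 2, 3, 4, 0, 1, 2.
For k >= max(S) = 8, G(k) is determined by the previous 8 values G(k-8)..G(k-1); a window of 8 consecutive values has recurred shifted by 5, so by induction G(k + 5) = G(k) for all k >= 0: the sequence is periodic from the start with period 5.
One period: G(0..4) = 0, 1, 2, 3, 4.
53 mod 5 = 3, so G(53) = G(3) = 3.

3


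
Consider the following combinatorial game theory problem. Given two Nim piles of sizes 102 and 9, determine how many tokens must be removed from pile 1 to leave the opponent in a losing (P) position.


Piles: 102 and 9
Current XOR: 102 XOR 9 = 111 (non-zero, so this is an N-position).
To make the XOR zero, we need to find a move that balances the piles.
For pile 1 (size 102): target = 102 XOR 111 = 9
We reduce pile 1 from 102 to 9.
Tokens removed: 102 - 9 = 93
Verification: 9 XOR 9 = 0

93


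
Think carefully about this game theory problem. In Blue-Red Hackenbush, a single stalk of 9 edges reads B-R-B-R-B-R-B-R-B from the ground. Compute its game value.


Edges (from ground): B-R-B-R-B-R-B-R-B
By Berlekamp's sign-expansion rule, a Blue-Red Hackenbush stalk has the value of the surreal number whose sign sequence is the edge sequence with B -> + and R -> -.
Sign sequence: +-+-+-+-+
Trace the sign expansion in the surreal number tree, starting from 0:
Edge 1: B (sign +) -> bounds (0, +inf), value = 1
Edge 2: R (sign -) -> bounds (0, 1), value = 1/2
Edge 3: B (sign +) -> bounds (1/2, 1), value = 3/4
Edge 4: R (sign -) -> bounds (1/2, 3/4), value = 5/8
Edge 5: B (sign +) -> bounds (5/8, 3/4), value = 11/16
Edge 6: R (sign -) -> bounds (5/8, 11/16), value = 21/32
Edge 7: B (sign +) -> bounds (21/32, 11/16), value = 43/64
Edge 8: R (sign -) -> bounds (21/32, 43/64), value = 85/128
Edge 9: B (sign +) -> bounds (85/128, 43/64), value = 171/256
Game value = 171/256

171/256


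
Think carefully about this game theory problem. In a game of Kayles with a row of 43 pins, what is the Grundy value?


Kayles: a move removes 1 or 2 adjacent pins from a contiguous row.
Removing pins from a row of k leaves two independent rows (a, b) with a + b = k - 1 (one pin) or a + b = k - 2 (two pins); an end removal gives a = 0.
By Sprague-Grundy, G(k) = mex{ G(a) XOR G(b) } over all these splits. G(0) = 0.
G(1): splits (0,0):0^0=0 -> mex({0}) = 1
G(2): splits (0,1):0^1=1 (0,0):0^0=0 -> mex({0, 1}) = 2
G(3): splits (0,2):0^2=2 (1,1):1^1=0 (0,1):0^1=1 -> mex({0, 1, 2}) = 3
G(4): splits (0,3):0^3=3 (1,2):1^2=3 (0,2):0^2=2 (1,1):1^1=0 -> mex({0, 2, 3}) = 1
G(5): splits (0,4):0^1=1 (1,3):1^3=2 (2,2):2^2=0 (0,3):0^3=3 (1,2):1^2=3 -> mex({0, 1, 2, 3}) = 4
G(6) = mex({0, 1, 2, 4}) = 3
G(7) = mex({0, 1, 3, 4, 5}) = 2
G(8) = mex({0, 2, 3, 5, 6}) = 1
G(9) = mex({0, 1, 2, 3, 6, 7}) = 4
G(10) = mex({0, 1, 3, 4, 5, 7}) = 2
G(11) = mex({0, 1, 2, 3, 4, 5}) = 6
G(12) = mex({0, 1, 2, 3, 5, 6, 7}) = 4
G(13) = mex({0, 2, 3, 4, 6, 7}) = 1
G(14) = mex({0, 1, 4, 5, 6, 7}) = 2
G(15) = mex({0, 1, 2, 3, 4, 5, 6}) = 7
G(16) = mex({0, 2, 3, 5, 6, 7}) = 1
G(17) = mex({0, 1, 2, 3, 5, 6, 7}) = 4
G(18) = mex({0, 1, 2, 4, 5, 6}) = 3
G(19) = mex({0, 1, 3, 4, 5, 7}) = 2
G(20) = mex({0, 2, 3, 4, 5, 6, 7}) = 1
G(21) = mex({0, 1, 2, 3, 5, 6, 7}) = 4
G(22) = mex({0, 1, 2, 3, 4, 5, 7}) = 6
G(23) = mex({0, 1, 2, 3, 4, 5, 6}) = 7
G(24) = mex({0, 1, 2, 3, 5, 6, 7}) = 4
G(25) = mex({0, 2, 3, 4, 6, 7}) = 1
G(26) = mex({0, 1, 3, 4, 5, 6, 7}) = 2
G(27) = mex({0, 1, 2, 3, 4, 5, 6, 7}) = 8
G(28) = mex({0, 1, 2, 3, 4, 6, 7, 8}) = 5
G(29) = mex({0, 1, 2, 3, 5, 6, 7, 8, 9}) = 4
G(30) = mex({0, 1, 2, 3, 4, 5, 6, 9, 10}) = 7
G(31) = mex({0, 1, 3, 4, 5, 7, 10, 11}) = 2
G(32) = mex({0, 2, 3, 4, 5, 6, 7, 9, 11}) = 1
G(33) = mex({0, 1, 2, 3, 4, 5, 6, 7, 9, 12}) = 8
G(34) = mex({0, 1, 2, 3, 4, 5, 7, 8, 11, 12}) = 6
G(35) = mex({0, 1, 2, 3, 4, 5, 6, 8, 9, 10, 11}) = 7
G(36) = mex({0, 1, 2, 3, 5, 6, 7, 9, 10}) = 4
G(37) = mex({0, 2, 3, 4, 6, 7, 9, 10, 11, 12}) = 1
G(38) = mex({0, 1, 3, 4, 5, 6, 7, 9, 10, 11, 12}) = 2
G(39) = mex({0, 1, 2, 4, 5, 6, 7, 9, 10, 12, 14}) = 3
G(40) = mex({0, 2, 3, 4, 6, 7, 11, 12, 14}) = 1
G(41) = mex({0, 1, 2, 3, 5, 6, 7, 9, 10, 11, 12}) = 4
G(42) = mex({0, 1, 2, 3, 4, 5, 6, 9, 10}) = 7
G(43) = mex({0, 1, 3, 4, 5, 7, 9, 10, 12, 15}) = 2
Therefore G(43) = 2.

2


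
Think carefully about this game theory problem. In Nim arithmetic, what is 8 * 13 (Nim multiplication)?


Nim multiplication is bilinear over XOR: (u XOR v) * w = (u*w) XOR (v*w).
So we split each operand into its bit components and XOR the pairwise Nim products.
8 = 8 (as XOR of powers of 2).
13 = 1 + 4 + 8 (as XOR of powers of 2).
Using the standard Nim-product table on single bits:
  2*2 = 3,   2*4 = 8,   2*8 = 12,
  4*4 = 6,   4*8 = 11,  8*8 = 13,
and  1*x = x (identity), k*l = l*k (commutative).
Pairwise Nim products:
  8 * 1 = 8
  8 * 4 = 11
  8 * 8 = 13
XOR them: 8 XOR 11 XOR 13 = 14.
Result: 8 * 13 = 14 (in Nim).

14


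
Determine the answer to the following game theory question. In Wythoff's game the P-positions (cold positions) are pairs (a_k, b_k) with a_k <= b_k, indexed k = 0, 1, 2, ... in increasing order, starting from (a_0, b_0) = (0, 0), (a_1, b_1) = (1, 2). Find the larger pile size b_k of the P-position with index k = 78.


By Wythoff's theorem, a_k = floor(k * phi) and b_k = floor(k * phi^2) = a_k + k, where phi = (1 + sqrt(5))/2 is the golden ratio.
phi = (1 + sqrt(5))/2 = 1.618034
phi^2 = phi + 1 = 2.618034
k = 78
k * phi^2 = 78 * 2.618034 = 204.206651
b_78 = floor(k * phi^2) = 204 (check: a_78 + k = 126 + 78 = 204)

204


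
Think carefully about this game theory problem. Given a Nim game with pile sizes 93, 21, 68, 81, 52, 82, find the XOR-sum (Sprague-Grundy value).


We need the XOR (exclusive or) of all pile sizes.
After XOR-ing pile 1 (size 93): 0 XOR 93 = 93
After XOR-ing pile 2 (size 21): 93 XOR 21 = 72
After XOR-ing pile 3 (size 68): 72 XOR 68 = 12
After XOR-ing pile 4 (size 81): 12 XOR 81 = 93
After XOR-ing pile 5 (size 52): 93 XOR 52 = 105
After XOR-ing pile 6 (size 82): 105 XOR 82 = 59
The Nim-value of this position is 59.

59


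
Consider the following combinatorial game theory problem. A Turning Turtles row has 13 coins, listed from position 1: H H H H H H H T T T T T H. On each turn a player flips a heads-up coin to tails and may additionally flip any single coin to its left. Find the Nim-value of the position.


Coins: H H H H H H H T T T T T H
Key fact: a single head at position k behaves exactly like a Nim heap of size k (turning it to T and optionally flipping a coin at j < k corresponds to moving the heap from k to j, or to 0), and heads combine as a disjunctive sum (two heads at the same place would cancel, matching j XOR j = 0). So the Nim-value is the XOR of the 1-indexed positions of the heads.
Face-up positions (1-indexed): [1, 2, 3, 4, 5, 6, 7, 13]
XOR 0 with 1: 0 XOR 1 = 1
XOR 1 with 2: 1 XOR 2 = 3
XOR 3 with 3: 3 XOR 3 = 0
XOR 0 with 4: 0 XOR 4 = 4
XOR 4 with 5: 4 XOR 5 = 1
XOR 1 with 6: 1 XOR 6 = 7
XOR 7 with 7: 7 XOR 7 = 0
XOR 0 with 13: 0 XOR 13 = 13
Nim-value = 13

13


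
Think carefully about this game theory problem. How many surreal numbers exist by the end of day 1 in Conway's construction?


Day 0: {|} = 0 is born. Count = 1.
Day n: the number of surreal numbers born by day n is 2^(n+1) - 1.
By day 0: 2^1 - 1 = 1
By day 1: 2^2 - 1 = 3
By day 1: 3 surreal numbers.

3


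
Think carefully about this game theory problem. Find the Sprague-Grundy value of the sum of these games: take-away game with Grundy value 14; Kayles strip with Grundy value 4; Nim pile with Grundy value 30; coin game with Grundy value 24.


By the Sprague-Grundy theorem, the Grundy value of a sum of games is the XOR of individual Grundy values.
take-away game: Grundy value = 14. Running XOR: 0 XOR 14 = 14
Kayles strip: Grundy value = 4. Running XOR: 14 XOR 4 = 10
Nim pile: Grundy value = 30. Running XOR: 10 XOR 30 = 20
coin game: Grundy value = 24. Running XOR: 20 XOR 24 = 12
The combined Grundy value is 12.

12


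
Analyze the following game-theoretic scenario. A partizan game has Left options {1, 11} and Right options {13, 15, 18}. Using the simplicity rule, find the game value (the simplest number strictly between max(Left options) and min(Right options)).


Left options: {1, 11}, max = 11
Right options: {13, 15, 18}, min = 13
All options are numbers and max(Left) < min(Right), so by the simplicity theorem the value is the simplest (earliest-born) number strictly between 11 and 13.
The only integer strictly between 11 and 13 is 12.
No non-integer in the interval can be simpler: if x is a non-integer in the interval, then floor(x) or ceil(x) also lies in the interval (the interval contains an integer), and both are proper prefixes of x's sign expansion, i.e. born earlier. So the game value is 12.
Game value = 12

12


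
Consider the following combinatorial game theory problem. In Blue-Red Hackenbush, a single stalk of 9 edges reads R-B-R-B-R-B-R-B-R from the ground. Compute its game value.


Edges (from ground): R-B-R-B-R-B-R-B-R
By Berlekamp's sign-expansion rule, a Blue-Red Hackenbush stalk has the value of the surreal number whose sign sequence is the edge sequence with B -> + and R -> -.
Sign sequence: -+-+-+-+-
Trace the sign expansion in the surreal number tree, starting from 0:
Edge 1: R (sign -) -> bounds (-inf, 0), value = -1
Edge 2: B (sign +) -> bounds (-1, 0), value = -1/2
Edge 3: R (sign -) -> bounds (-1, -1/2), value = -3/4
Edge 4: B (sign +) -> bounds (-3/4, -1/2), value = -5/8
Edge 5: R (sign -) -> bounds (-3/4, -5/8), value = -11/16
Edge 6: B (sign +) -> bounds (-11/16, -5/8), value = -21/32
Edge 7: R (sign -) -> bounds (-11/16, -21/32), value = -43/64
Edge 8: B (sign +) -> bounds (-43/64, -21/32), value = -85/128
Edge 9: R (sign -) -> bounds (-43/64, -85/128), value = -171/256
Game value = -171/256

-171/256


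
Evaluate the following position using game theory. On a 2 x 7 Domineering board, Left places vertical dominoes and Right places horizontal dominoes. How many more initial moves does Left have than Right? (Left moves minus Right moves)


Board is 2 x 7 (rows x cols).
Left (vertical) placements: (rows-1) * cols = 1 * 7 = 7
Right (horizontal) placements: rows * (cols-1) = 2 * 6 = 12
Advantage = Left - Right = 7 - 12 = -5

-5


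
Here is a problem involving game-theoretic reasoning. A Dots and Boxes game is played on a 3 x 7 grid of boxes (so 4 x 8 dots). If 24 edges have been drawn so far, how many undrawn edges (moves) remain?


Grid: 3 x 7 boxes, i.e. 4 rows and 8 columns of dots.
Horizontal edges: (rows + 1) * cols = 4 * 7 = 28
Vertical edges: rows * (cols + 1) = 3 * 8 = 24
Total edges: 28 + 24 = 52
Edges drawn: 24
Remaining: 52 - 24 = 28

28


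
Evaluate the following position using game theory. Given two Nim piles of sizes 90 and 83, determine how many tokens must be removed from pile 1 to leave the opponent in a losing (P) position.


Piles: 90 and 83
Current XOR: 90 XOR 83 = 9 (non-zero, so this is an N-position).
To make the XOR zero, we need to find a move that balances the piles.
For pile 1 (size 90): target = 90 XOR 9 = 83
We reduce pile 1 from 90 to 83.
Tokens removed: 90 - 83 = 7
Verification: 83 XOR 83 = 0

7


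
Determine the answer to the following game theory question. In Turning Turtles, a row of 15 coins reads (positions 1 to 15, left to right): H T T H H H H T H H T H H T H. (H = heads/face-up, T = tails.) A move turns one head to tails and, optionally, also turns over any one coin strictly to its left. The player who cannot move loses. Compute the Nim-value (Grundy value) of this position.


Coins: H T T H H H H T H H T H H T H
Key fact: a single head at position k behaves exactly like a Nim heap of size k (turning it to T and optionally flipping a coin at j < k corresponds to moving the heap from k to j, or to 0), and heads combine as a disjunctive sum (two heads at the same place would cancel, matching j XOR j = 0). So the Nim-value is the XOR of the 1-indexed positions of the heads.
Face-up positions (1-indexed): [1, 4, 5, 6, 7, 9, 10, 12, 13, 15]
XOR 0 with 1: 0 XOR 1 = 1
XOR 1 with 4: 1 XOR 4 = 5
XOR 5 with 5: 5 XOR 5 = 0
XOR 0 with 6: 0 XOR 6 = 6
XOR 6 with 7: 6 XOR 7 = 1
XOR 1 with 9: 1 XOR 9 = 8
XOR 8 with 10: 8 XOR 10 = 2
XOR 2 with 12: 2 XOR 12 = 14
XOR 14 with 13: 14 XOR 13 = 3
XOR 3 with 15: 3 XOR 15 = 12
Nim-value = 12

12


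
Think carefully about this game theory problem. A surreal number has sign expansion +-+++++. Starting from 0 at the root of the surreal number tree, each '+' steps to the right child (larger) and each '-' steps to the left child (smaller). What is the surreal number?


Sign expansion: +-+++++
Rule: track bounds (lo, hi), initially (-inf, +inf). On '+', the current value becomes lo and we move to the simplest number in (value, hi): value + 1 if hi = +inf, otherwise the midpoint (value + hi)/2. On '-', the current value becomes hi and we move to value - 1 if lo = -inf, otherwise the midpoint (lo + value)/2.
Start at 0.
Step 1: sign = +, move right. Bounds: (0, +inf). Value = 1
Step 2: sign = -, move left. Bounds: (0, 1). Value = 1/2
Step 3: sign = +, move right. Bounds: (1/2, 1). Value = 3/4
Step 4: sign = +, move right. Bounds: (3/4, 1). Value = 7/8
Step 5: sign = +, move right. Bounds: (7/8, 1). Value = 15/16
Step 6: sign = +, move right. Bounds: (15/16, 1). Value = 31/32
Step 7: sign = +, move right. Bounds: (31/32, 1). Value = 63/64
The surreal number with sign expansion +-+++++ is 63/64.

63/64


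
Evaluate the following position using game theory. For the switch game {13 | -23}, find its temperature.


The game is {13 | -23}, a switch {a | b} with numbers a > b.
Cooling {a | b} by t gives {a - t | b + t}, which stops being hot when a - t = b + t, i.e. at t = (a - b)/2. So the temperature of a switch is (a - b)/2.
Temperature = (Left option - Right option) / 2
= (13 - (-23)) / 2
= 36 / 2
= 18

18


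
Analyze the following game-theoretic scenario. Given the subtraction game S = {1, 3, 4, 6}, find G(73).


The subtraction set is S = {1, 3, 4, 6}.
G(k) = mex{ G(k - s) : s in S, s <= k }. We compute iteratively: G(0) = 0.
G(1) = mex({0}) = 1
G(2) = mex({1}) = 0
G(3) = mex({0}) = 1
G(4) = mex({0, 1}) = 2
G(5) = mex({0, 1, 2}) = 3
G(6) = mex({0, 1, 3}) = 2
G(7) = mex({1, 2}) = 0
G(8) = mex({0, 2, 3}) = 1
G(9) = mex({1, 2, 3}) = 0
G(10) = mex({0, 2}) = 1
G(11) = mex({0, 1, 3}) = 2
G(12) = mex({0, 1, 2}) = 3
Observe that G(7)..G(12) = 0, 1, 0, 1, 2, 3 repeats G(0)..G(5) = 0, 1, 0, 1, 2, 3.
For k >= max(S) = 6, G(k) is determined by the previous 6 values G(k-6)..G(k-1); a window of 6 consecutive values has recurred shifted by 7, so by induction G(k + 7) = G(k) for all k >= 0: the sequence is periodic from the start with period 7.
One period: G(0..6) = 0, 1, 0, 1, 2, 3, 2.
73 mod 7 = 3, so G(73) = G(3) = 1.

1


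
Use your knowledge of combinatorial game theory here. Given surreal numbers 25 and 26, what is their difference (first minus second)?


x = 25, y = 26
x - y = 25 - 26 = -1

-1


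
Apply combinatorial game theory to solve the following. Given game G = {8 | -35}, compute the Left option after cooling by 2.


Original game: {8 | -35} (a switch {a | b} with a > b).
Cooling by t (for t below the temperature (a - b)/2 = 43/2) taxes each move by t: {a | b} cooled by t is {a - t | b + t}.
Cooling amount: t = 2
Cooled Left option: 8 - 2 = 6
Cooled Right option: -35 + 2 = -33
Cooled game: {6 | -33}
Left option = 6

6


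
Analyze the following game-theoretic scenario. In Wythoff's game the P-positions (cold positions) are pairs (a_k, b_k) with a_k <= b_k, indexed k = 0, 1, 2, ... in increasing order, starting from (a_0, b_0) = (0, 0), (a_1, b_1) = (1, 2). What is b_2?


By Wythoff's theorem, a_k = floor(k * phi) and b_k = floor(k * phi^2) = a_k + k, where phi = (1 + sqrt(5))/2 is the golden ratio.
phi = (1 + sqrt(5))/2 = 1.618034
phi^2 = phi + 1 = 2.618034
k = 2
k * phi^2 = 2 * 2.618034 = 5.236068
b_2 = floor(k * phi^2) = 5 (check: a_2 + k = 3 + 2 = 5)

5


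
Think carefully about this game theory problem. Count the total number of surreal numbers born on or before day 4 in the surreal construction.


Day 0: {|} = 0 is born. Count = 1.
Day n: the number of surreal numbers born by day n is 2^(n+1) - 1.
By day 0: 2^1 - 1 = 1
By day 1: 2^2 - 1 = 3
By day 2: 2^3 - 1 = 7
By day 3: 2^4 - 1 = 15
By day 4: 2^5 - 1 = 31
By day 4: 31 surreal numbers.

31


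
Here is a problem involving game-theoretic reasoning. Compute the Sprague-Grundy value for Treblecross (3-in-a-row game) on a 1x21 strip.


Treblecross: place X on empty cells; 3-in-a-row wins.
Playing within two cells of an existing X lets the opponent win at once, so sensible play treats the cells i-2..i+2 around each X as dead. The player left with no safe cell loses, so this is a normal-play take-away game on strips of safe cells.
Placing X at cell i (0-indexed) of a strip of k safe cells leaves independent strips of sizes max(0, i-2) and max(0, k-i-3). Hence G(k) = mex{ G(max(0,i-2)) XOR G(max(0,k-i-3)) : 0 <= i < k }, with G(0) = 0.
G(1): splits (0,0):0^0=0 -> mex({0}) = 1
G(2): splits (0,0):0^0=0 -> mex({0}) = 1
G(3): splits (0,0):0^0=0 -> mex({0}) = 1
G(4): splits (0,1):0^1=1 (0,0):0^0=0 -> mex({0, 1}) = 2
G(5): splits (0,2):0^1=1 (0,1):0^1=1 (0,0):0^0=0 -> mex({0, 1}) = 2
G(6) = mex({1}) = 0
G(7) = mex({0, 1, 2}) = 3
G(8) = mex({0, 1, 2}) = 3
G(9) = mex({0, 2}) = 1
G(10) = mex({0, 2, 3}) = 1
G(11) = mex({0, 3}) = 1
G(12) = mex({1, 3}) = 0
G(13) = mex({0, 1, 2, 3}) = 4
G(14) = mex({0, 1, 2}) = 3
G(15) = mex({0, 1, 2}) = 3
G(16) = mex({0, 1, 2, 4}) = 3
G(17) = mex({0, 1, 3, 4}) = 2
G(18) = mex({0, 1, 3, 4}) = 2
G(19) = mex({0, 1, 3, 5}) = 2
G(20) = mex({0, 1, 2, 3, 5}) = 4
G(21) = mex({0, 1, 2, 3, 5}) = 4
Therefore G(21) = 4.

4


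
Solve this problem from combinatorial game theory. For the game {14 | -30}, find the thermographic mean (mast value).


Game = {14 | -30}, a switch {a | b} with numbers a > b.
Its thermograph has left wall a - t and right wall b + t, which meet at t = (a - b)/2, where both equal (a + b)/2. So the mast (mean value) is at (a + b)/2.
Mean = (14 + (-30))/2 = -16/2 = -8

-8


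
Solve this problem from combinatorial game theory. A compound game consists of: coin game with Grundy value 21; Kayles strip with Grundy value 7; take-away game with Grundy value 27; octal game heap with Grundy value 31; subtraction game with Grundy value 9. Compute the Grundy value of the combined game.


By the Sprague-Grundy theorem, the Grundy value of a sum of games is the XOR of individual Grundy values.
coin game: Grundy value = 21. Running XOR: 0 XOR 21 = 21
Kayles strip: Grundy value = 7. Running XOR: 21 XOR 7 = 18
take-away game: Grundy value = 27. Running XOR: 18 XOR 27 = 9
octal game heap: Grundy value = 31. Running XOR: 9 XOR 31 = 22
subtraction game: Grundy value = 9. Running XOR: 22 XOR 9 = 31
The combined Grundy value is 31.

31


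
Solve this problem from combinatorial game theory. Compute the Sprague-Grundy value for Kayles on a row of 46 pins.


Kayles: a move removes 1 or 2 adjacent pins from a contiguous row.
Removing pins from a row of k leaves two independent rows (a, b) with a + b = k - 1 (one pin) or a + b = k - 2 (two pins); an end removal gives a = 0.
By Sprague-Grundy, G(k) = mex{ G(a) XOR G(b) } over all these splits. G(0) = 0.
G(1): splits (0,0):0^0=0 -> mex({0}) = 1
G(2): splits (0,1):0^1=1 (0,0):0^0=0 -> mex({0, 1}) = 2
G(3): splits (0,2):0^2=2 (1,1):1^1=0 (0,1):0^1=1 -> mex({0, 1, 2}) = 3
G(4): splits (0,3):0^3=3 (1,2):1^2=3 (0,2):0^2=2 (1,1):1^1=0 -> mex({0, 2, 3}) = 1
G(5): splits (0,4):0^1=1 (1,3):1^3=2 (2,2):2^2=0 (0,3):0^3=3 (1,2):1^2=3 -> mex({0, 1, 2, 3}) = 4
G(6) = mex({0, 1, 2, 4}) = 3
G(7) = mex({0, 1, 3, 4, 5}) = 2
G(8) = mex({0, 2, 3, 5, 6}) = 1
G(9) = mex({0, 1, 2, 3, 6, 7}) = 4
G(10) = mex({0, 1, 3, 4, 5, 7}) = 2
G(11) = mex({0, 1, 2, 3, 4, 5}) = 6
G(12) = mex({0, 1, 2, 3, 5, 6, 7}) = 4
G(13) = mex({0, 2, 3, 4, 6, 7}) = 1
G(14) = mex({0, 1, 4, 5, 6, 7}) = 2
G(15) = mex({0, 1, 2, 3, 4, 5, 6}) = 7
G(16) = mex({0, 2, 3, 5, 6, 7}) = 1
G(17) = mex({0, 1, 2, 3, 5, 6, 7}) = 4
G(18) = mex({0, 1, 2, 4, 5, 6}) = 3
G(19) = mex({0, 1, 3, 4, 5, 7}) = 2
G(20) = mex({0, 2, 3, 4, 5, 6, 7}) = 1
G(21) = mex({0, 1, 2, 3, 5, 6, 7}) = 4
G(22) = mex({0, 1, 2, 3, 4, 5, 7}) = 6
G(23) = mex({0, 1, 2, 3, 4, 5, 6}) = 7
G(24) = mex({0, 1, 2, 3, 5, 6, 7}) = 4
G(25) = mex({0, 2, 3, 4, 6, 7}) = 1
G(26) = mex({0, 1, 3, 4, 5, 6, 7}) = 2
G(27) = mex({0, 1, 2, 3, 4, 5, 6, 7}) = 8
G(28) = mex({0, 1, 2, 3, 4, 6, 7, 8}) = 5
G(29) = mex({0, 1, 2, 3, 5, 6, 7, 8, 9}) = 4
G(30) = mex({0, 1, 2, 3, 4, 5, 6, 9, 10}) = 7
G(31) = mex({0, 1, 3, 4, 5, 7, 10, 11}) = 2
G(32) = mex({0, 2, 3, 4, 5, 6, 7, 9, 11}) = 1
G(33) = mex({0, 1, 2, 3, 4, 5, 6, 7, 9, 12}) = 8
G(34) = mex({0, 1, 2, 3, 4, 5, 7, 8, 11, 12}) = 6
G(35) = mex({0, 1, 2, 3, 4, 5, 6, 8, 9, 10, 11}) = 7
G(36) = mex({0, 1, 2, 3, 5, 6, 7, 9, 10}) = 4
G(37) = mex({0, 2, 3, 4, 6, 7, 9, 10, 11, 12}) = 1
G(38) = mex({0, 1, 3, 4, 5, 6, 7, 9, 10, 11, 12}) = 2
G(39) = mex({0, 1, 2, 4, 5, 6, 7, 9, 10, 12, 14}) = 3
G(40) = mex({0, 2, 3, 4, 6, 7, 11, 12, 14}) = 1
G(41) = mex({0, 1, 2, 3, 5, 6, 7, 9, 10, 11, 12}) = 4
G(42) = mex({0, 1, 2, 3, 4, 5, 6, 9, 10}) = 7
G(43) = mex({0, 1, 3, 4, 5, 7, 9, 10, 12, 15}) = 2
G(44) = mex({0, 2, 3, 4, 5, 6, 7, 9, 10, 12, 15}) = 1
G(45) = mex({0, 1, 2, 3, 4, 5, 6, 7, 9, 10, 12, 14}) = 8
G(46) = mex({0, 1, 3, 4, 5, 7, 8, 11, 12, 14}) = 2
Therefore G(46) = 2.

2


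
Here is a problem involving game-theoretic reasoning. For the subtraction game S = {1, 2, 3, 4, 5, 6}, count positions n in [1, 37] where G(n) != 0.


Subtraction set S = {1, 2, 3, 4, 5, 6}, so G(n) = n mod 7.
G(n) = 0 when n is a multiple of 7.
Multiples of 7 in [1, 37]: 5
N-positions (nonzero Grundy) = 37 - 5 = 32

32


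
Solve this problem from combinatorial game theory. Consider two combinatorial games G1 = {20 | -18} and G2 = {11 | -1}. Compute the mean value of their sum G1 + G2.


G1 = {20 | -18}, G2 = {11 | -1}
Each is a switch {a | b} with numbers a > b; its mean value is (a + b)/2, and mean value is additive over game sums: m(G1 + G2) = m(G1) + m(G2).
Mean of G1 = (20 + (-18))/2 = 2/2 = 1
Mean of G2 = (11 + (-1))/2 = 10/2 = 5
Mean of G1 + G2 = 1 + 5 = 6

6


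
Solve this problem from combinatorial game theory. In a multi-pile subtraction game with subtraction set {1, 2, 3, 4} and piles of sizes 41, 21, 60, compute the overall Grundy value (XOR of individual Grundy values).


Subtraction set: {1, 2, 3, 4}
For this subtraction set, G(n) = n mod 5 (period = max + 1 = 5).
Pile 1 (size 41): G(41) = 41 mod 5 = 1
Pile 2 (size 21): G(21) = 21 mod 5 = 1
Pile 3 (size 60): G(60) = 60 mod 5 = 0
Total Grundy value = XOR of all: 1 XOR 1 XOR 0 = 0

0


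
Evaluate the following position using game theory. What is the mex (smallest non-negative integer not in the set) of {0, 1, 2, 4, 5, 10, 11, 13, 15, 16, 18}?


Set = {0, 1, 2, 4, 5, 10, 11, 13, 15, 16, 18}
0 is in the set.
1 is in the set.
2 is in the set.
3 is NOT in the set. This is the mex.
mex = 3

3


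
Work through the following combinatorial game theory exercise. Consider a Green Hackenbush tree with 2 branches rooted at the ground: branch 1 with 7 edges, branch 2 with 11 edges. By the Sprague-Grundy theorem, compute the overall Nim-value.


The tree has 2 branches from the ground vertex.
In Green Hackenbush, the Nim-value of a simple path of length k is k.
Branch 1: length 7, Nim-value = 7
Branch 2: length 11, Nim-value = 11
Total Nim-value = XOR of all branch values:
0 XOR 7 = 7
7 XOR 11 = 12
Nim-value of the tree = 12

12
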